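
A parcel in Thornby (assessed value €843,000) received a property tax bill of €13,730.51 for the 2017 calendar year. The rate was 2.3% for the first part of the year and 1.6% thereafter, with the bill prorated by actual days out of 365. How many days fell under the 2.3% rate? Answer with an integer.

Let d = days at the first rate; then 365 − d days at the second rate.
€843,000 × [2.3%·d + 1.6%·(365−d)] / 365 = €13,730.51
Solving gives d = 15, so the new rate took effect on 16 Jan 2017.

15 days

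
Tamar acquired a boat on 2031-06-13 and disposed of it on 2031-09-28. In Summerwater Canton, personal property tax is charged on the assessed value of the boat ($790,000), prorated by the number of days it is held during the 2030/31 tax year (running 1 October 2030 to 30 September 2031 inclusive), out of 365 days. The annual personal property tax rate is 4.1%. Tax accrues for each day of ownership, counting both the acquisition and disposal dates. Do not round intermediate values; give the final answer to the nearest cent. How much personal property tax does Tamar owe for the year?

Days held (2031-06-13 to 2031-09-28): 108 out of 365
Tax = $790,000 × 4.1% × 108/365 = $9,583.8904

$9,583.89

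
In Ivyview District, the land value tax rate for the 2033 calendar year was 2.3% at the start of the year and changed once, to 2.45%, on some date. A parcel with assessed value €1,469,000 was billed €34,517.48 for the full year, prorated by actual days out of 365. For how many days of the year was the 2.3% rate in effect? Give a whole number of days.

244 days

Let d = days at the first rate; then 365 − d days at the second rate.
€1,469,000 × [2.3%·d + 2.45%·(365−d)] / 365 = €34,517.48
Solving gives d = 244, so the new rate took effect on 2 Sep 2033.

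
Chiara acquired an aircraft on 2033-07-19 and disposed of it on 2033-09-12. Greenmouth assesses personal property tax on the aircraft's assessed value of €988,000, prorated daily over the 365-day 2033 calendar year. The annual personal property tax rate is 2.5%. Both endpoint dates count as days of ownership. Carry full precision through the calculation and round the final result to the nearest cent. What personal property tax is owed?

Days held (2033-07-19 to 2033-09-12): 56 out of 365
Tax = €988,000 × 2.5% × 56/365 = €3,789.5890

€3,789.59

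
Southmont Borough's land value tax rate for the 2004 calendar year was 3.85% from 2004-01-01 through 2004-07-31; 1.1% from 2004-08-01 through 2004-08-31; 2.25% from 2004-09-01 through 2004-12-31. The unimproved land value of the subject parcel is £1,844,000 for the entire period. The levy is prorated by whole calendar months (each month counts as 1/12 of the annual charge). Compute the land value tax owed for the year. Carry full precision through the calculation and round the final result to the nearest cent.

2004-01-01 to 2004-07-31: 7 months at 3.85% → £1,844,000 × 3.85% × 7/12 = £41,413.1667
2004-08-01 to 2004-08-31: 1 month at 1.1% → £1,844,000 × 1.1% × 1/12 = £1,690.3333
2004-09-01 to 2004-12-31: 4 months at 2.25% → £1,844,000 × 2.25% × 4/12 = £13,830.0000
Total = £56,933.5000

£56,933.50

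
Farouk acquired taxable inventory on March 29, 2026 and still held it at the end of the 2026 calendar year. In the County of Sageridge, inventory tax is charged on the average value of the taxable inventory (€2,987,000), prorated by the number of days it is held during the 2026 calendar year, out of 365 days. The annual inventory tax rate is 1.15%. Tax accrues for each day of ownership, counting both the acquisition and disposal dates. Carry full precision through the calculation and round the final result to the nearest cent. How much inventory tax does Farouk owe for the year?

Days held (March 29 – December 31, 2026): 278 out of 365
Tax = €2,987,000 × 1.15% × 278/365 = €26,162.8466

€26,162.85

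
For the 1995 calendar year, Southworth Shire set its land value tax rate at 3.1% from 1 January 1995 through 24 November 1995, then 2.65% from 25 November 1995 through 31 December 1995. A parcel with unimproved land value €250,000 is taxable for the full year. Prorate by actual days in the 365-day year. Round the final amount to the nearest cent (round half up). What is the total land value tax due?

1 January – 24 November 1995: 328 days at 3.1% → €250,000 × 3.1% × 328/365 = €6,964.3836
25 November – 31 December 1995: 37 days at 2.65% → €250,000 × 2.65% × 37/365 = €671.5753
Total = €7,635.9589

€7,635.96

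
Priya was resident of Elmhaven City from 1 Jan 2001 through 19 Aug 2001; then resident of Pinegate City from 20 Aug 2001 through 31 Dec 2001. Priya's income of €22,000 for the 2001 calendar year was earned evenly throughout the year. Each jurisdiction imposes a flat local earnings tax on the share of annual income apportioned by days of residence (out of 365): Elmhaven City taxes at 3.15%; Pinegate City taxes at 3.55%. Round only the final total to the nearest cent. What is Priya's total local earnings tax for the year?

Elmhaven City, 1 Jan – 19 Aug 2001: 231 days → €22,000 × 3.15% × 231/365 = €438.5836
Pinegate City, 20 Aug – 31 Dec 2001: 134 days → €22,000 × 3.55% × 134/365 = €286.7233
Total = €725.3068

€725.31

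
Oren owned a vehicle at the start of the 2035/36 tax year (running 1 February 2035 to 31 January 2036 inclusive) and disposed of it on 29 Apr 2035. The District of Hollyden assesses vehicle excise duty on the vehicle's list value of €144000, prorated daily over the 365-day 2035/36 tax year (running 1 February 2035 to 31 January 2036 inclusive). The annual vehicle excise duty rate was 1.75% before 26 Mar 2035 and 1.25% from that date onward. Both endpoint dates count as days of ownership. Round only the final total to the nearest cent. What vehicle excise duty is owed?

€538.52

1 Feb – 25 Mar 2035: 53 days at 1.75% → €144000 × 1.75% × 53/365 = €365.9178
26 Mar – 29 Apr 2035: 35 days at 1.25% → €144000 × 1.25% × 35/365 = €172.6027
Total = €538.5205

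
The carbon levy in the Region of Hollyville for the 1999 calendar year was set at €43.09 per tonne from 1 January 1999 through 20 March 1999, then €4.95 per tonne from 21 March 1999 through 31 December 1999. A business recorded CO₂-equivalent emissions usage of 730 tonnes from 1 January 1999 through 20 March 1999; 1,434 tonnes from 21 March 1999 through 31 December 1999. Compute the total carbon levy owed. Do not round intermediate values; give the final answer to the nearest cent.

€38554.00

1 January – 20 March 1999: 730 tonnes at €43.09/tonne → €31455.70
21 March – 31 December 1999: 1,434 tonnes at €4.95/tonne → €7098.30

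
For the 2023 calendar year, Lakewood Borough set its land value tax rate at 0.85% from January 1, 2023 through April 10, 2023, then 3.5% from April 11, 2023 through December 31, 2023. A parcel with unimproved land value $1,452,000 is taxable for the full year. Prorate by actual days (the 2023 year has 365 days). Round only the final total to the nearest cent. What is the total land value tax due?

January 1 – April 10, 2023: 100 days at 0.85% → $1,452,000 × 0.85% × 100/365 = $3,381.3699
April 11 – December 31, 2023: 265 days at 3.5% → $1,452,000 × 3.5% × 265/365 = $36,896.7123
Total = $40,278.0822

$40,278.08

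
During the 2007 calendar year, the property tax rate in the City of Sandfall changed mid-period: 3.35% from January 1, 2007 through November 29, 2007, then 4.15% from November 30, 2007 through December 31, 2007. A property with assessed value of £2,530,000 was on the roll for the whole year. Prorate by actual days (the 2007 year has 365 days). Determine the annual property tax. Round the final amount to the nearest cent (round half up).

January 1 – November 29, 2007: 333 days at 3.35% → £2,530,000 × 3.35% × 333/365 = £77,324.4247
November 30 – December 31, 2007: 32 days at 4.15% → £2,530,000 × 4.15% × 32/365 = £9,205.0411
Total = £86,529.4658

£86,529.47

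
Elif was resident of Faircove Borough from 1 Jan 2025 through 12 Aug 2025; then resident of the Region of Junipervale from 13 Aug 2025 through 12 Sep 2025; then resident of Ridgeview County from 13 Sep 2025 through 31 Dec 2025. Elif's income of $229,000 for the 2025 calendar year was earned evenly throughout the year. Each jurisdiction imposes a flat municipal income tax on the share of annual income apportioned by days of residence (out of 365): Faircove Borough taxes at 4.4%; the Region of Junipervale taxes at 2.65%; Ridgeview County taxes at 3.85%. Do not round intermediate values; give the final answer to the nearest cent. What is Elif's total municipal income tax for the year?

Faircove Borough, 1 Jan – 12 Aug 2025: 224 days → $229,000 × 4.4% × 224/365 = $6,183.6274
The Region of Junipervale, 13 Aug – 12 Sep 2025: 31 days → $229,000 × 2.65% × 31/365 = $515.4068
Ridgeview County, 13 Sep – 31 Dec 2025: 110 days → $229,000 × 3.85% × 110/365 = $2,657.0274
Total = $9,356.0616

$9,356.06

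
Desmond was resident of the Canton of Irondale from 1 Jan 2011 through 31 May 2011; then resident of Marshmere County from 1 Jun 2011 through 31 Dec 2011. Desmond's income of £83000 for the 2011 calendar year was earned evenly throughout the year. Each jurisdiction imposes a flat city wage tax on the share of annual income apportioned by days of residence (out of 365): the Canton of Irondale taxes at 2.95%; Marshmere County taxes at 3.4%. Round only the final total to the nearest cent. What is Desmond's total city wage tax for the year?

The Canton of Irondale, 1 Jan – 31 May 2011: 151 days → £83000 × 2.95% × 151/365 = £1012.9411
Marshmere County, 1 Jun – 31 Dec 2011: 214 days → £83000 × 3.4% × 214/365 = £1654.5425
Total = £2667.4836

£2667.48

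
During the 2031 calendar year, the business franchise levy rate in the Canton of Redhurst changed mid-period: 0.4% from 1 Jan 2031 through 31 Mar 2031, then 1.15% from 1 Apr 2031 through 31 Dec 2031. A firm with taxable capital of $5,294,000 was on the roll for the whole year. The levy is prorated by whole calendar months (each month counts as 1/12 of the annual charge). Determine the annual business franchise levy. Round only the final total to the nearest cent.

1 Jan – 31 Mar 2031: 3 months at 0.4% → $5,294,000 × 0.4% × 3/12 = $5,294.0000
1 Apr – 31 Dec 2031: 9 months at 1.15% → $5,294,000 × 1.15% × 9/12 = $45,660.7500
Total = $50,954.7500

$50,954.75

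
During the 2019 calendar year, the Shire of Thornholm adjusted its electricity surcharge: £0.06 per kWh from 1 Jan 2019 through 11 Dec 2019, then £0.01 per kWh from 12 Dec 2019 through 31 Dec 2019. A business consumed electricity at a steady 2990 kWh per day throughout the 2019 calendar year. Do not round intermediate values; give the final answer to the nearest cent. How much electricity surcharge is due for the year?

£62,491.00

1 Jan – 11 Dec 2019: 345 days × 2990 kWh/day = 1,031,550 kWh at £0.06/kWh → £61,893.00
12 Dec – 31 Dec 2019: 20 days × 2990 kWh/day = 59,800 kWh at £0.01/kWh → £598.00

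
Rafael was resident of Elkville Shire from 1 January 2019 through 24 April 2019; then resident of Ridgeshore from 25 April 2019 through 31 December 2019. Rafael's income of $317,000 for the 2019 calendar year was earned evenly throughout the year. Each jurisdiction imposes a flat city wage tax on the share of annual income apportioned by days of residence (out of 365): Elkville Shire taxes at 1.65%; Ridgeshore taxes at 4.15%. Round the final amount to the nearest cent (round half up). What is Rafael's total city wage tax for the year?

$10,680.29

Elkville Shire, 1 January – 24 April 2019: 114 days → $317,000 × 1.65% × 114/365 = $1,633.6356
Ridgeshore, 25 April – 31 December 2019: 251 days → $317,000 × 4.15% × 251/365 = $9,046.6589
Total = $10,680.2945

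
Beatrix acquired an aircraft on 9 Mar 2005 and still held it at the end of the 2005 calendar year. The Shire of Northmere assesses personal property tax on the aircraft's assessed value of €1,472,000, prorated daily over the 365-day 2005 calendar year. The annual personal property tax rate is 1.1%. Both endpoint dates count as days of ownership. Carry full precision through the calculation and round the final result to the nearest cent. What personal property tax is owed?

Days held (9 Mar – 31 Dec 2005): 298 out of 365
Tax = €1,472,000 × 1.1% × 298/365 = €13,219.7699

€13,219.77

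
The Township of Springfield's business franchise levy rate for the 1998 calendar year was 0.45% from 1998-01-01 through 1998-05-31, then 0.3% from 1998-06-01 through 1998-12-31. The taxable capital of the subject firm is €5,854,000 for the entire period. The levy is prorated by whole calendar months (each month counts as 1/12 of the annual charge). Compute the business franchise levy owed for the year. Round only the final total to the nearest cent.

€21,220.75

1998-01-01 to 1998-05-31: 5 months at 0.45% → €5,854,000 × 0.45% × 5/12 = €10,976.2500
1998-06-01 to 1998-12-31: 7 months at 0.3% → €5,854,000 × 0.3% × 7/12 = €10,244.5000
Total = €21,220.7500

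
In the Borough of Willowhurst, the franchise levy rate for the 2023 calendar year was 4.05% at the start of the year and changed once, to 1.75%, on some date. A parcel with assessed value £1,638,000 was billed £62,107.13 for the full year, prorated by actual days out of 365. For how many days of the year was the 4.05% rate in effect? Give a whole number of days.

Let d = days at the first rate; then 365 − d days at the second rate.
£1,638,000 × [4.05%·d + 1.75%·(365−d)] / 365 = £62,107.13
Solving gives d = 324, so the new rate took effect on November 21, 2023.

324 days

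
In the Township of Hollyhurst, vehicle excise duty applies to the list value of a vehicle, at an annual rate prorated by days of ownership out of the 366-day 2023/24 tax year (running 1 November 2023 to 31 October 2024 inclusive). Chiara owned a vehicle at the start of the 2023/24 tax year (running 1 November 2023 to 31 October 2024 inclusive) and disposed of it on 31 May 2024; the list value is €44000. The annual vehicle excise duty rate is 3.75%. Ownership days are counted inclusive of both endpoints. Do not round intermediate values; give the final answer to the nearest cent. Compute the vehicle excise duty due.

Days held (1 November 2023 – 31 May 2024): 213 out of 366
Tax = €44000 × 3.75% × 213/366 = €960.2459

€960.25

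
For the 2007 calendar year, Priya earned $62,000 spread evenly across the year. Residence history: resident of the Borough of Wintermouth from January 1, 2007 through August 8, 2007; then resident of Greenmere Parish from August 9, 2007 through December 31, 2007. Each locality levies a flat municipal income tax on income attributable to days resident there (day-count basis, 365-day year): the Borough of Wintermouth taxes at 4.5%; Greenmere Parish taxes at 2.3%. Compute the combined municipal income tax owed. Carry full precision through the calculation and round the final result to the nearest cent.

The Borough of Wintermouth, January 1 – August 8, 2007: 220 days → $62,000 × 4.5% × 220/365 = $1,681.6438
Greenmere Parish, August 9 – December 31, 2007: 145 days → $62,000 × 2.3% × 145/365 = $566.4932
Total = $2,248.1370

$2,248.14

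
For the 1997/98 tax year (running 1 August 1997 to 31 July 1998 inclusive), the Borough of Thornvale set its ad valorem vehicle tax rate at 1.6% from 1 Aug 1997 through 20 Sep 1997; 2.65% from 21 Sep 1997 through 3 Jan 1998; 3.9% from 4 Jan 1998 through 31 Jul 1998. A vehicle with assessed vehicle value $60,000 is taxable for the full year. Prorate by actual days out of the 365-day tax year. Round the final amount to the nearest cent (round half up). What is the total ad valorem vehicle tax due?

1 Aug – 20 Sep 1997: 51 days at 1.6% → $60,000 × 1.6% × 51/365 = $134.1370
21 Sep 1997 – 3 Jan 1998: 105 days at 2.65% → $60,000 × 2.65% × 105/365 = $457.3973
4 Jan – 31 Jul 1998: 209 days at 3.9% → $60,000 × 3.9% × 209/365 = $1,339.8904
Total = $1,931.4247

$1,931.42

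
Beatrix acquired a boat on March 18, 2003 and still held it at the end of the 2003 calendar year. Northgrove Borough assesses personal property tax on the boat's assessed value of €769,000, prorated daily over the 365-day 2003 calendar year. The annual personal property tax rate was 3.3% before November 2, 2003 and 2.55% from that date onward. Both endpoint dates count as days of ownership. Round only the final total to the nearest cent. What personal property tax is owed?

March 18 – November 1, 2003: 229 days at 3.3% → €769,000 × 3.3% × 229/365 = €15,921.4603
November 2 – December 31, 2003: 60 days at 2.55% → €769,000 × 2.55% × 60/365 = €3,223.4795
Total = €19,144.9397

€19,144.94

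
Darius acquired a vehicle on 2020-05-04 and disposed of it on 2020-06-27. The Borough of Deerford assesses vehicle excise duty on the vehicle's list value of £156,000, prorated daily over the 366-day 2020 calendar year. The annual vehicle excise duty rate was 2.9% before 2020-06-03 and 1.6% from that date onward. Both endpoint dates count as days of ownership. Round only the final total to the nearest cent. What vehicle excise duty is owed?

£541.31

2020-05-04 to 2020-06-02: 30 days at 2.9% → £156,000 × 2.9% × 30/366 = £370.8197
2020-06-03 to 2020-06-27: 25 days at 1.6% → £156,000 × 1.6% × 25/366 = £170.4918
Total = £541.3115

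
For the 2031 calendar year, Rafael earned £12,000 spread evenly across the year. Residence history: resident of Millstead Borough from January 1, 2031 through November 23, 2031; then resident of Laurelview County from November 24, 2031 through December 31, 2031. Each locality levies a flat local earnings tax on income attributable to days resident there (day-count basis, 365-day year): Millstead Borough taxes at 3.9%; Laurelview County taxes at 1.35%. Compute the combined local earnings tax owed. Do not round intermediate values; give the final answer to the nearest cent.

Millstead Borough, January 1 – November 23, 2031: 327 days → £12,000 × 3.9% × 327/365 = £419.2767
Laurelview County, November 24 – December 31, 2031: 38 days → £12,000 × 1.35% × 38/365 = £16.8658
Total = £436.1425

£436.14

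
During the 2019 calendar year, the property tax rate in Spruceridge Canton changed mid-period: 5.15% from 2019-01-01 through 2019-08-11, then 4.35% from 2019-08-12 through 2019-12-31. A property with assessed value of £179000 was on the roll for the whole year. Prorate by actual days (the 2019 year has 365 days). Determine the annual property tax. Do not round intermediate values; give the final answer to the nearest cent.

2019-01-01 to 2019-08-11: 223 days at 5.15% → £179000 × 5.15% × 223/365 = £5632.1247
2019-08-12 to 2019-12-31: 142 days at 4.35% → £179000 × 4.35% × 142/365 = £3029.2685
Total = £8661.3932

£8661.39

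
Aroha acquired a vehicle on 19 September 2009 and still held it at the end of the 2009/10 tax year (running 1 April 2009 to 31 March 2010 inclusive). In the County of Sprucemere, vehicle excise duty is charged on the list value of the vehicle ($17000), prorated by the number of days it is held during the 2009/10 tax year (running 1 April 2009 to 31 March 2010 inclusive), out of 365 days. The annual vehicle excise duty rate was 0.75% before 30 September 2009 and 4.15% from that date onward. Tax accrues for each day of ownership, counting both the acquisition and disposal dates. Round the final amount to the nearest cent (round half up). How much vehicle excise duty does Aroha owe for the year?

19 September – 29 September 2009: 11 days at 0.75% → $17000 × 0.75% × 11/365 = $3.8425
30 September 2009 – 31 March 2010: 183 days at 4.15% → $17000 × 4.15% × 183/365 = $353.7164
Total = $357.5589

$357.56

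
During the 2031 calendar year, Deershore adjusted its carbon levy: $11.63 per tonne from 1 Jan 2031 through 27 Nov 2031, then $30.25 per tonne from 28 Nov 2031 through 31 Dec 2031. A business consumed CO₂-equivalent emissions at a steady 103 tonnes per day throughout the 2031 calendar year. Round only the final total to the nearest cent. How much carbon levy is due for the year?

1 Jan – 27 Nov 2031: 331 days × 103 tonnes/day = 34,093 tonnes at $11.63/tonne → $396,501.59
28 Nov – 31 Dec 2031: 34 days × 103 tonnes/day = 3,502 tonnes at $30.25/tonne → $105,935.50

$502,437.09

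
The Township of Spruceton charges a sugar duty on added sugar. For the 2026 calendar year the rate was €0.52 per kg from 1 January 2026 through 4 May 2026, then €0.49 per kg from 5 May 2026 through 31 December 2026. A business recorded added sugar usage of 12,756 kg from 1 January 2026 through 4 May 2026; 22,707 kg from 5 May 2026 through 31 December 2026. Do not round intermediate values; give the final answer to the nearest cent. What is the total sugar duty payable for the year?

1 January – 4 May 2026: 12,756 kg at €0.52/kg → €6,633.12
5 May – 31 December 2026: 22,707 kg at €0.49/kg → €11,126.43

€17,759.55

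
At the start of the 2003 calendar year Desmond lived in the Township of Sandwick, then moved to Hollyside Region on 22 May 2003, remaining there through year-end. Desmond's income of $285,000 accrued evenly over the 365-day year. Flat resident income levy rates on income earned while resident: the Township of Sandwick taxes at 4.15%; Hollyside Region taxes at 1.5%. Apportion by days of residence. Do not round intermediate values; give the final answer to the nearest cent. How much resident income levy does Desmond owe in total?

$7,192.54

The Township of Sandwick, 1 Jan – 21 May 2003: 141 days → $285,000 × 4.15% × 141/365 = $4,568.9795
Hollyside Region, 22 May – 31 Dec 2003: 224 days → $285,000 × 1.5% × 224/365 = $2,623.5616
Total = $7,192.5411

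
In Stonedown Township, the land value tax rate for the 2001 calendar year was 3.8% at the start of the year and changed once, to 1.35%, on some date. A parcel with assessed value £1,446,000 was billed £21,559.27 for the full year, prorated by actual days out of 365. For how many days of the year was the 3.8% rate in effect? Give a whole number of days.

21 days

Let d = days at the first rate; then 365 − d days at the second rate.
£1,446,000 × [3.8%·d + 1.35%·(365−d)] / 365 = £21,559.27
Solving gives d = 21, so the new rate took effect on 22 Jan 2001.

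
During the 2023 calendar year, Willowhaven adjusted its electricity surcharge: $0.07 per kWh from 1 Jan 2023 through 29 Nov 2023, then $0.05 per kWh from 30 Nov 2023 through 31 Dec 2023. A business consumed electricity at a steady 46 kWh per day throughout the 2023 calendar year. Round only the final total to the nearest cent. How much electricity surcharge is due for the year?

1 Jan – 29 Nov 2023: 333 days × 46 kWh/day = 15,318 kWh at $0.07/kWh → $1,072.26
30 Nov – 31 Dec 2023: 32 days × 46 kWh/day = 1,472 kWh at $0.05/kWh → $73.60

$1,145.86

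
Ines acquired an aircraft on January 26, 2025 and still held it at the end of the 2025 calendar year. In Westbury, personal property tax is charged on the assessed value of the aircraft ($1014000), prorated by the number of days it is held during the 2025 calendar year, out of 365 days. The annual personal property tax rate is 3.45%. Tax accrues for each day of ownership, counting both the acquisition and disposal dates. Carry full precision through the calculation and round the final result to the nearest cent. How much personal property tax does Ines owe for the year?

$32586.90

Days held (January 26 – December 31, 2025): 340 out of 365
Tax = $1014000 × 3.45% × 340/365 = $32586.9041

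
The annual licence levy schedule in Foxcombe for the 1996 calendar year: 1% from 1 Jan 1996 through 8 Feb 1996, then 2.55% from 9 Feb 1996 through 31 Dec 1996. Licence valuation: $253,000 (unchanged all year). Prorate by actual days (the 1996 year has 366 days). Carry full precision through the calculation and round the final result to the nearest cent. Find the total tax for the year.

$6,033.64

1 Jan – 8 Feb 1996: 39 days at 1% → $253,000 × 1% × 39/366 = $269.5902
9 Feb – 31 Dec 1996: 327 days at 2.55% → $253,000 × 2.55% × 327/366 = $5,764.0451
Total = $6,033.6352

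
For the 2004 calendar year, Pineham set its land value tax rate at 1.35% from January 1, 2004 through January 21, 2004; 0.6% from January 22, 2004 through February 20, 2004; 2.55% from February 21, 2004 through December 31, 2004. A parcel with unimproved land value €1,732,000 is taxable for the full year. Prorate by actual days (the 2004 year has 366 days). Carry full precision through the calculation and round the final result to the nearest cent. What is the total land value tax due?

January 1 – January 21, 2004: 21 days at 1.35% → €1,732,000 × 1.35% × 21/366 = €1,341.5902
January 22 – February 20, 2004: 30 days at 0.6% → €1,732,000 × 0.6% × 30/366 = €851.8033
February 21 – December 31, 2004: 315 days at 2.55% → €1,732,000 × 2.55% × 315/366 = €38,011.7213
Total = €40,205.1148

€40,205.11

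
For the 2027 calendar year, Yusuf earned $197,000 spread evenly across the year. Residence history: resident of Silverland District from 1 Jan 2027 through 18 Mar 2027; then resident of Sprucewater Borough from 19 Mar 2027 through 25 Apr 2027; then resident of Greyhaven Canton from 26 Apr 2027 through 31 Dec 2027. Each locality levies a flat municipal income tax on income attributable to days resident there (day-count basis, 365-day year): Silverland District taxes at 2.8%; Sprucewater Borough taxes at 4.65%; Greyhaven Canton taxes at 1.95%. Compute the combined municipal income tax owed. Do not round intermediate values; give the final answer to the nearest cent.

Silverland District, 1 Jan – 18 Mar 2027: 77 days → $197,000 × 2.8% × 77/365 = $1,163.6493
Sprucewater Borough, 19 Mar – 25 Apr 2027: 38 days → $197,000 × 4.65% × 38/365 = $953.6959
Greyhaven Canton, 26 Apr – 31 Dec 2027: 250 days → $197,000 × 1.95% × 250/365 = $2,631.1644
Total = $4,748.5096

$4,748.51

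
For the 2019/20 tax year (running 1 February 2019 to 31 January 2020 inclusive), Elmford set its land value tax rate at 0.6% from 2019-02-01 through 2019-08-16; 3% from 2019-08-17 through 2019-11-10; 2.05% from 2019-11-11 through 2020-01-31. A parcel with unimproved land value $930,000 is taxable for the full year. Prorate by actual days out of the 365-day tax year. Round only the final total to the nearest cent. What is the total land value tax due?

2019-02-01 to 2019-08-16: 197 days at 0.6% → $930,000 × 0.6% × 197/365 = $3,011.6712
2019-08-17 to 2019-11-10: 86 days at 3% → $930,000 × 3% × 86/365 = $6,573.6986
2019-11-11 to 2020-01-31: 82 days at 2.05% → $930,000 × 2.05% × 82/365 = $4,283.0959
Total = $13,868.4658

$13,868.47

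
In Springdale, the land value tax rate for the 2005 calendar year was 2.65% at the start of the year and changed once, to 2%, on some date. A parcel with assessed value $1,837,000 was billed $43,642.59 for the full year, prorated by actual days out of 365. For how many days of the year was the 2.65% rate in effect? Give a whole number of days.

Let d = days at the first rate; then 365 − d days at the second rate.
$1,837,000 × [2.65%·d + 2%·(365−d)] / 365 = $43,642.59
Solving gives d = 211, so the new rate took effect on 31 Jul 2005.

211 days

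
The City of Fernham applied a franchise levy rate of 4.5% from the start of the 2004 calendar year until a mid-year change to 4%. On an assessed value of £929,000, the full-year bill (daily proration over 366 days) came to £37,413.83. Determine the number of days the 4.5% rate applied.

20 days

Let d = days at the first rate; then 366 − d days at the second rate.
£929,000 × [4.5%·d + 4%·(366−d)] / 366 = £37,413.83
Solving gives d = 20, so the new rate took effect on 21 January 2004.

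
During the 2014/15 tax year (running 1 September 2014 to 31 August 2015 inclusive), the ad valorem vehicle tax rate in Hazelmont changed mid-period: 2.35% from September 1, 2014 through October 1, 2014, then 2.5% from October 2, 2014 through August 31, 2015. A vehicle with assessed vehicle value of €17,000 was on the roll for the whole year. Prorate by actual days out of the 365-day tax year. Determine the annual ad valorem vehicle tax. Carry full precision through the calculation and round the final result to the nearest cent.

September 1 – October 1, 2014: 31 days at 2.35% → €17,000 × 2.35% × 31/365 = €33.9301
October 2, 2014 – August 31, 2015: 334 days at 2.5% → €17,000 × 2.5% × 334/365 = €388.9041
Total = €422.8342

€422.83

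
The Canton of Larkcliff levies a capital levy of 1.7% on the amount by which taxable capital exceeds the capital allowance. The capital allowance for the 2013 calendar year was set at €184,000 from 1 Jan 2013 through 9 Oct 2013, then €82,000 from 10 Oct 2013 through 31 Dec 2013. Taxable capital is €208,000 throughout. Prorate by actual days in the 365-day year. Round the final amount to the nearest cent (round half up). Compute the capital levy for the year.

€802.31

1 Jan – 9 Oct 2013: 282 days, exemption €184,000 → (€208,000 − €184,000) × 1.7% × 282/365 = €315.2219
10 Oct – 31 Dec 2013: 83 days, exemption €82,000 → (€208,000 − €82,000) × 1.7% × 83/365 = €487.0849
Total = €802.3068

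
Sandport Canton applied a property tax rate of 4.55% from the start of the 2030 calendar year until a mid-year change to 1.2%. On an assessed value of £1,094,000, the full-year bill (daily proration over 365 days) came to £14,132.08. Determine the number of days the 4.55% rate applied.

10 days

Let d = days at the first rate; then 365 − d days at the second rate.
£1,094,000 × [4.55%·d + 1.2%·(365−d)] / 365 = £14,132.08
Solving gives d = 10, so the new rate took effect on January 11, 2030.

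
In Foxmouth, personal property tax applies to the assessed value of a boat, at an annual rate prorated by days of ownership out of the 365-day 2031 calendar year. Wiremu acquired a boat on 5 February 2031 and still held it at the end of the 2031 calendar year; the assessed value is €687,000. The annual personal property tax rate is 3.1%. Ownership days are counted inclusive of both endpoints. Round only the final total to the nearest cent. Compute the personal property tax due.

Days held (5 February – 31 December 2031): 330 out of 365
Tax = €687,000 × 3.1% × 330/365 = €19,254.8219

€19,254.82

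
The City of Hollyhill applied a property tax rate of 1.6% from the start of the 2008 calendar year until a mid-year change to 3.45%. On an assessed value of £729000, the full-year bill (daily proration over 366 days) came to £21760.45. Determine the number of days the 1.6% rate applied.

Let d = days at the first rate; then 366 − d days at the second rate.
£729000 × [1.6%·d + 3.45%·(366−d)] / 366 = £21760.45
Solving gives d = 92, so the new rate took effect on 2 Apr 2008.

92 days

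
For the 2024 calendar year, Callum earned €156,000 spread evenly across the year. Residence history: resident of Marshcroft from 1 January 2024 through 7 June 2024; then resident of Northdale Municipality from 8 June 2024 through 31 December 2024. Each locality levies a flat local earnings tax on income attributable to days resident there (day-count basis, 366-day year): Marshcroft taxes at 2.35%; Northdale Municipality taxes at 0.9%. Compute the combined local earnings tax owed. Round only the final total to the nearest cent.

€2,386.67

Marshcroft, 1 January – 7 June 2024: 159 days → €156,000 × 2.35% × 159/366 = €1,592.6066
Northdale Municipality, 8 June – 31 December 2024: 207 days → €156,000 × 0.9% × 207/366 = €794.0656
Total = €2,386.6721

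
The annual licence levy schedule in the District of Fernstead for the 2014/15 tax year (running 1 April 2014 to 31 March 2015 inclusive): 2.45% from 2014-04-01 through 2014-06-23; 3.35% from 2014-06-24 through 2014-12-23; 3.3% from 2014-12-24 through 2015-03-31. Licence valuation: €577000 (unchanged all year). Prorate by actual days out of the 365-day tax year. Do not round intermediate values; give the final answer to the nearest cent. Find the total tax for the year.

2014-04-01 to 2014-06-23: 84 days at 2.45% → €577000 × 2.45% × 84/365 = €3253.3315
2014-06-24 to 2014-12-23: 183 days at 3.35% → €577000 × 3.35% × 183/365 = €9691.2288
2014-12-24 to 2015-03-31: 98 days at 3.3% → €577000 × 3.3% × 98/365 = €5112.3781
Total = €18056.9384

€18056.94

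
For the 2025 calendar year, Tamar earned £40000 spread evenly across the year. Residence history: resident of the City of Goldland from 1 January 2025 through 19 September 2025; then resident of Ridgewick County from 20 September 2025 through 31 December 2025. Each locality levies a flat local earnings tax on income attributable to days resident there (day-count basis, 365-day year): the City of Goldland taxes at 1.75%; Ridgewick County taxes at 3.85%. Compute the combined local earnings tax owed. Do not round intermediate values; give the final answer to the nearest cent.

The City of Goldland, 1 January – 19 September 2025: 262 days → £40000 × 1.75% × 262/365 = £502.4658
Ridgewick County, 20 September – 31 December 2025: 103 days → £40000 × 3.85% × 103/365 = £434.5753
Total = £937.0411

£937.04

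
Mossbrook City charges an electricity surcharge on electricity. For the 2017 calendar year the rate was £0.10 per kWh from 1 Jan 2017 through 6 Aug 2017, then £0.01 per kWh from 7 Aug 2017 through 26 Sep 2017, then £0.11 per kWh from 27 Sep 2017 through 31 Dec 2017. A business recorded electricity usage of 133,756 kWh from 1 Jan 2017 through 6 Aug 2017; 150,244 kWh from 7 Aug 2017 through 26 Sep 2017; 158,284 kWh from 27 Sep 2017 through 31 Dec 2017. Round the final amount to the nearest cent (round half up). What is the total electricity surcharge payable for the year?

£32289.28

1 Jan – 6 Aug 2017: 133,756 kWh at £0.10/kWh → £13375.60
7 Aug – 26 Sep 2017: 150,244 kWh at £0.01/kWh → £1502.44
27 Sep – 31 Dec 2017: 158,284 kWh at £0.11/kWh → £17411.24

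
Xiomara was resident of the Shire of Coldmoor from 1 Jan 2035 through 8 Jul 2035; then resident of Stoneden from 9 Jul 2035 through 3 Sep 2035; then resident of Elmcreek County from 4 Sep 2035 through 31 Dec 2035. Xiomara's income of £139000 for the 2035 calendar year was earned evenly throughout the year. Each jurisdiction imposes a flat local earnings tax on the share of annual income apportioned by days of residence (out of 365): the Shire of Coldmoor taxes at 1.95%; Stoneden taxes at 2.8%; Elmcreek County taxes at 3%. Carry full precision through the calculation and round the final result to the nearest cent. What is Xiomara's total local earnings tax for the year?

£3370.85

The Shire of Coldmoor, 1 Jan – 8 Jul 2035: 189 days → £139000 × 1.95% × 189/365 = £1403.5192
Stoneden, 9 Jul – 3 Sep 2035: 57 days → £139000 × 2.8% × 57/365 = £607.7918
Elmcreek County, 4 Sep – 31 Dec 2035: 119 days → £139000 × 3% × 119/365 = £1359.5342
Total = £3370.8452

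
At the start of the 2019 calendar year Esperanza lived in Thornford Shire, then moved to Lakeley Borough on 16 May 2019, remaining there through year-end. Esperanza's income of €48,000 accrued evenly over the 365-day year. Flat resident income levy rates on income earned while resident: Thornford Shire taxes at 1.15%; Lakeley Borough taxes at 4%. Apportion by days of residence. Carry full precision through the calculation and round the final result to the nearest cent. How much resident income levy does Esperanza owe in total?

Thornford Shire, 1 Jan – 15 May 2019: 135 days → €48,000 × 1.15% × 135/365 = €204.1644
Lakeley Borough, 16 May – 31 Dec 2019: 230 days → €48,000 × 4% × 230/365 = €1,209.8630
Total = €1,414.0274

€1,414.03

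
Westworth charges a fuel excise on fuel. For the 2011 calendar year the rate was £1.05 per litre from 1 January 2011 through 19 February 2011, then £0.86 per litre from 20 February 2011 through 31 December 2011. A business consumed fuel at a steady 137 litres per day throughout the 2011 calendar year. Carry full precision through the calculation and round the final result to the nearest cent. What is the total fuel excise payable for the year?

1 January – 19 February 2011: 50 days × 137 litres/day = 6,850 litres at £1.05/litre → £7,192.50
20 February – 31 December 2011: 315 days × 137 litres/day = 43,155 litres at £0.86/litre → £37,113.30

£44,305.80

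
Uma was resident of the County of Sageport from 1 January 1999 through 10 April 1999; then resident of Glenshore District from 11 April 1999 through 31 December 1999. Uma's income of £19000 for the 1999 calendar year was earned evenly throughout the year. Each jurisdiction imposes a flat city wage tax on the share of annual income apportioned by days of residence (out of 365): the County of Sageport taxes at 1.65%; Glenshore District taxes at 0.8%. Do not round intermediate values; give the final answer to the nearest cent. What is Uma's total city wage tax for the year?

The County of Sageport, 1 January – 10 April 1999: 100 days → £19000 × 1.65% × 100/365 = £85.8904
Glenshore District, 11 April – 31 December 1999: 265 days → £19000 × 0.8% × 265/365 = £110.3562
Total = £196.2466

£196.25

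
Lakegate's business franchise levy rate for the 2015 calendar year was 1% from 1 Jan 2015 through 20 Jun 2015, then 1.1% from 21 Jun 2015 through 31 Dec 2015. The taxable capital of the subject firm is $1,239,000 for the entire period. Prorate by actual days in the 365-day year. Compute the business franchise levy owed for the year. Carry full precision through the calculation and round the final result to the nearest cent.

$13,048.54

1 Jan – 20 Jun 2015: 171 days at 1% → $1,239,000 × 1% × 171/365 = $5,804.6301
21 Jun – 31 Dec 2015: 194 days at 1.1% → $1,239,000 × 1.1% × 194/365 = $7,243.9068
Total = $13,048.5370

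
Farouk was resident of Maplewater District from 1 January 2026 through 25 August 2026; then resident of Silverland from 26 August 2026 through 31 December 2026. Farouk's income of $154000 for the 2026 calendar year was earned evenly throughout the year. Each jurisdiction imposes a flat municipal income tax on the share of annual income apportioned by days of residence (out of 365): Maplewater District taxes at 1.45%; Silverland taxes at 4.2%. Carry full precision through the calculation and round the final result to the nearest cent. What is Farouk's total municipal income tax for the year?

Maplewater District, 1 January – 25 August 2026: 237 days → $154000 × 1.45% × 237/365 = $1449.9205
Silverland, 26 August – 31 December 2026: 128 days → $154000 × 4.2% × 128/365 = $2268.2301
Total = $3718.1507

$3718.15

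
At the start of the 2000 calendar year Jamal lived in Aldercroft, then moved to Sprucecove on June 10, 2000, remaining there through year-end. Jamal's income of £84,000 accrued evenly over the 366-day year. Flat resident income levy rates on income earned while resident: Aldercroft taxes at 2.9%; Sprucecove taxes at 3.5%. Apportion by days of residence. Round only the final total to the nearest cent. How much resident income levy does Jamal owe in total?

Aldercroft, January 1 – June 9, 2000: 161 days → £84,000 × 2.9% × 161/366 = £1,071.5738
Sprucecove, June 10 – December 31, 2000: 205 days → £84,000 × 3.5% × 205/366 = £1,646.7213
Total = £2,718.2951

£2,718.30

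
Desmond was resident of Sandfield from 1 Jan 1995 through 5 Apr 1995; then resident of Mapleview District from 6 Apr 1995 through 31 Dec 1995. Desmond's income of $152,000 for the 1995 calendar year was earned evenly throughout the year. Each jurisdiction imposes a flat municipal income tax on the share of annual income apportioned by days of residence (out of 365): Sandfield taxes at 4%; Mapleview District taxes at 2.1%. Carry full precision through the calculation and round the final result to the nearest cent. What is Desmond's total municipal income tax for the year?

Sandfield, 1 Jan – 5 Apr 1995: 95 days → $152,000 × 4% × 95/365 = $1,582.4658
Mapleview District, 6 Apr – 31 Dec 1995: 270 days → $152,000 × 2.1% × 270/365 = $2,361.2055
Total = $3,943.6712

$3,943.67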